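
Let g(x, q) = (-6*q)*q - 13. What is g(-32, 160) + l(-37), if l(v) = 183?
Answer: -153430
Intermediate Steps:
g(x, q) = -13 - 6*q² (g(x, q) = -6*q² - 13 = -13 - 6*q²)
g(-32, 160) + l(-37) = (-13 - 6*160²) + 183 = (-13 - 6*25600) + 183 = (-13 - 153600) + 183 = -153613 + 183 = -153430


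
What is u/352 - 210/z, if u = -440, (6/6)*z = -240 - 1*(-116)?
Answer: 55/124 ≈ 0.44355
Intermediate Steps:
z = -124 (z = -240 - 1*(-116) = -240 + 116 = -124)
u/352 - 210/z = -440/352 - 210/(-124) = -440*1/352 - 210*(-1/124) = -5/4 + 105/62 = 55/124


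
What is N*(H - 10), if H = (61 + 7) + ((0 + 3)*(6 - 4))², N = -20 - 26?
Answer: -4324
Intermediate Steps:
N = -46
H = 104 (H = 68 + (3*2)² = 68 + 6² = 68 + 36 = 104)
N*(H - 10) = -46*(104 - 10) = -46*94 = -4324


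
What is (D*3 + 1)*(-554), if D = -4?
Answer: 6094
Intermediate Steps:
(D*3 + 1)*(-554) = (-4*3 + 1)*(-554) = (-12 + 1)*(-554) = -11*(-554) = 6094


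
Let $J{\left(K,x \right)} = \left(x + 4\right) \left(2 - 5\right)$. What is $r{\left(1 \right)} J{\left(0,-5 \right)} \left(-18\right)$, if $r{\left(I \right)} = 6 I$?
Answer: $-324$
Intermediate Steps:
$J{\left(K,x \right)} = -12 - 3 x$ ($J{\left(K,x \right)} = \left(4 + x\right) \left(-3\right) = -12 - 3 x$)
$r{\left(1 \right)} J{\left(0,-5 \right)} \left(-18\right) = 6 \cdot 1 \left(-12 - -15\right) \left(-18\right) = 6 \left(-12 + 15\right) \left(-18\right) = 6 \cdot 3 \left(-18\right) = 18 \left(-18\right) = -324$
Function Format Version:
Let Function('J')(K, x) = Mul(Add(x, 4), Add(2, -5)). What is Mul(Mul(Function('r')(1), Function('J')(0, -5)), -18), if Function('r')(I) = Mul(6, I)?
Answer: -324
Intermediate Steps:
Function('J')(K, x) = Add(-12, Mul(-3, x)) (Function('J')(K, x) = Mul(Add(4, x), -3) = Add(-12, Mul(-3, x)))
Mul(Mul(Function('r')(1), Function('J')(0, -5)), -18) = Mul(Mul(Mul(6, 1), Add(-12, Mul(-3, -5))), -18) = Mul(Mul(6, Add(-12, 15)), -18) = Mul(Mul(6, 3), -18) = Mul(18, -18) = -324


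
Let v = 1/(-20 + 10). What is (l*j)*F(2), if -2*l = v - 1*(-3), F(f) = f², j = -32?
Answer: 928/5 ≈ 185.60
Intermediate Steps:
v = -⅒ (v = 1/(-10) = -⅒ ≈ -0.10000)
l = -29/20 (l = -(-⅒ - 1*(-3))/2 = -(-⅒ + 3)/2 = -½*29/10 = -29/20 ≈ -1.4500)
(l*j)*F(2) = -29/20*(-32)*2² = (232/5)*4 = 928/5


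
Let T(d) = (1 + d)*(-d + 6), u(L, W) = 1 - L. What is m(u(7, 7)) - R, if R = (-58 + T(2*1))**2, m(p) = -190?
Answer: -2306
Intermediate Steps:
T(d) = (1 + d)*(6 - d)
R = 2116 (R = (-58 + (6 - (2*1)**2 + 5*(2*1)))**2 = (-58 + (6 - 1*2**2 + 5*2))**2 = (-58 + (6 - 1*4 + 10))**2 = (-58 + (6 - 4 + 10))**2 = (-58 + 12)**2 = (-46)**2 = 2116)
m(u(7, 7)) - R = -190 - 1*2116 = -190 - 2116 = -2306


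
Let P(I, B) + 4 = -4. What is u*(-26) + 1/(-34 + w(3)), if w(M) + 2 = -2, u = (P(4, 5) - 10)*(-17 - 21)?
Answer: -675793/38 ≈ -17784.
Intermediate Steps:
P(I, B) = -8 (P(I, B) = -4 - 4 = -8)
u = 684 (u = (-8 - 10)*(-17 - 21) = -18*(-38) = 684)
w(M) = -4 (w(M) = -2 - 2 = -4)
u*(-26) + 1/(-34 + w(3)) = 684*(-26) + 1/(-34 - 4) = -17784 + 1/(-38) = -17784 - 1/38 = -675793/38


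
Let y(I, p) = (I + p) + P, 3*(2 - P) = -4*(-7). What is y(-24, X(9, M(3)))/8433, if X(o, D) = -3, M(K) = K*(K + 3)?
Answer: -103/25299 ≈ -0.0040713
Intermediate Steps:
M(K) = K*(3 + K)
P = -22/3 (P = 2 - (-4)*(-7)/3 = 2 - ⅓*28 = 2 - 28/3 = -22/3 ≈ -7.3333)
y(I, p) = -22/3 + I + p (y(I, p) = (I + p) - 22/3 = -22/3 + I + p)
y(-24, X(9, M(3)))/8433 = (-22/3 - 24 - 3)/8433 = -103/3*1/8433 = -103/25299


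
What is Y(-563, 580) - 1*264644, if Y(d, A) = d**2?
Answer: 52325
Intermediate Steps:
Y(-563, 580) - 1*264644 = (-563)**2 - 1*264644 = 316969 - 264644 = 52325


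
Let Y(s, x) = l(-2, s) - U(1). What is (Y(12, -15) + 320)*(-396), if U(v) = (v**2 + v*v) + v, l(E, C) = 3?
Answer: -126720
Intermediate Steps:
U(v) = v + 2*v**2 (U(v) = (v**2 + v**2) + v = 2*v**2 + v = v + 2*v**2)
Y(s, x) = 0 (Y(s, x) = 3 - (1 + 2*1) = 3 - (1 + 2) = 3 - 3 = 0)
(Y(12, -15) + 320)*(-396) = (0 + 320)*(-396) = 320*(-396) = -126720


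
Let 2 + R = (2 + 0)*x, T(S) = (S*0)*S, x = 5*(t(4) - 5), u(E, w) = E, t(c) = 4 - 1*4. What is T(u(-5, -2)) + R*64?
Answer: -3328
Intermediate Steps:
t(c) = 0 (t(c) = 4 - 4 = 0)
x = -25 (x = 5*(0 - 5) = 5*(-5) = -25)
T(S) = 0 (T(S) = 0*S = 0)
R = -52 (R = -2 + (2 + 0)*(-25) = -2 + 2*(-25) = -2 - 50 = -52)
T(u(-5, -2)) + R*64 = 0 - 52*64 = 0 - 3328 = -3328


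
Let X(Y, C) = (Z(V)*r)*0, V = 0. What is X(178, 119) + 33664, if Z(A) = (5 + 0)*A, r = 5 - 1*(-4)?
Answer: 33664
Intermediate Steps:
r = 9 (r = 5 + 4 = 9)
Z(A) = 5*A
X(Y, C) = 0 (X(Y, C) = ((5*0)*9)*0 = (0*9)*0 = 0*0 = 0)
X(178, 119) + 33664 = 0 + 33664 = 33664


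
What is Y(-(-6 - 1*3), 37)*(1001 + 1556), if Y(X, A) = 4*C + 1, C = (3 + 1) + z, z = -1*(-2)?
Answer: 63925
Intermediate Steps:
z = 2
C = 6 (C = (3 + 1) + 2 = 4 + 2 = 6)
Y(X, A) = 25 (Y(X, A) = 4*6 + 1 = 24 + 1 = 25)
Y(-(-6 - 1*3), 37)*(1001 + 1556) = 25*(1001 + 1556) = 25*2557 = 63925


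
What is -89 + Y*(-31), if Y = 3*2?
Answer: -275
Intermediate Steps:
Y = 6
-89 + Y*(-31) = -89 + 6*(-31) = -89 - 186 = -275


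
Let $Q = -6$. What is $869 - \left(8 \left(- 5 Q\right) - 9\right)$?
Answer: $638$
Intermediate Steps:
$869 - \left(8 \left(- 5 Q\right) - 9\right) = 869 - \left(8 \left(\left(-5\right) \left(-6\right)\right) - 9\right) = 869 - \left(8 \cdot 30 - 9\right) = 869 - \left(240 - 9\right) = 869 - 231 = 638$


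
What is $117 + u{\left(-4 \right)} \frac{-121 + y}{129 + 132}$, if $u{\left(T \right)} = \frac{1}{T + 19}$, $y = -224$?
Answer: $\frac{30514}{261} \approx 116.91$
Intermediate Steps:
$u{\left(T \right)} = \frac{1}{19 + T}$
$117 + u{\left(-4 \right)} \frac{-121 + y}{129 + 132} = 117 + \frac{\left(-121 - 224\right) \frac{1}{129 + 132}}{19 - 4} = 117 + \frac{\left(-345\right) \frac{1}{261}}{15} = 117 + \frac{1}{15} \left(- \frac{115}{87}\right) = 117 - \frac{23}{261} = \frac{30514}{261}$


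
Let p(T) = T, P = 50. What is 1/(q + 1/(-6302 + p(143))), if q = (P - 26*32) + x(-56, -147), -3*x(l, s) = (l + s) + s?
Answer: -6159/4097789 ≈ -0.0015030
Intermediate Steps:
x(l, s) = -2*s/3 - l/3 (x(l, s) = -((l + s) + s)/3 = -(l + 2*s)/3 = -2*s/3 - l/3)
q = -1996/3 (q = (50 - 26*32) + (-⅔*(-147) - ⅓*(-56)) = (50 - 832) + (98 + 56/3) = -782 + 350/3 = -1996/3 ≈ -665.33)
1/(q + 1/(-6302 + p(143))) = 1/(-1996/3 + 1/(-6302 + 143)) = 1/(-1996/3 + 1/(-6159)) = 1/(-1996/3 - 1/6159) = 1/(-4097789/6159) = -6159/4097789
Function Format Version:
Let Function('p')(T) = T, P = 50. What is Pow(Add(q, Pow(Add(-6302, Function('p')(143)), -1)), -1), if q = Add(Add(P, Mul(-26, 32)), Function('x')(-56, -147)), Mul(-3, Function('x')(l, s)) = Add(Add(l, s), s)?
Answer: Rational(-6159, 4097789) ≈ -0.0015030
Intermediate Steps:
Function('x')(l, s) = Add(Mul(Rational(-2, 3), s), Mul(Rational(-1, 3), l)) (Function('x')(l, s) = Mul(Rational(-1, 3), Add(Add(l, s), s)) = Mul(Rational(-1, 3), Add(l, Mul(2, s))) = Add(Mul(Rational(-2, 3), s), Mul(Rational(-1, 3), l)))
q = Rational(-1996, 3) (q = Add(Add(50, Mul(-26, 32)), Add(Mul(Rational(-2, 3), -147), Mul(Rational(-1, 3), -56))) = Add(Add(50, -832), Add(98, Rational(56, 3))) = Add(-782, Rational(350, 3)) = Rational(-1996, 3) ≈ -665.33)
Pow(Add(q, Pow(Add(-6302, Function('p')(143)), -1)), -1) = Pow(Add(Rational(-1996, 3), Pow(Add(-6302, 143), -1)), -1) = Pow(Add(Rational(-1996, 3), Pow(-6159, -1)), -1) = Pow(Add(Rational(-1996, 3), Rational(-1, 6159)), -1) = Pow(Rational(-4097789, 6159), -1) = Rational(-6159, 4097789)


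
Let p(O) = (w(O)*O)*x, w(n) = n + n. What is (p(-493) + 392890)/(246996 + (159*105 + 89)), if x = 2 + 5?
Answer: 948894/65945 ≈ 14.389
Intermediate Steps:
w(n) = 2*n
x = 7
p(O) = 14*O² (p(O) = ((2*O)*O)*7 = (2*O²)*7 = 14*O²)
(p(-493) + 392890)/(246996 + (159*105 + 89)) = (14*(-493)² + 392890)/(246996 + (159*105 + 89)) = (14*243049 + 392890)/(246996 + (16695 + 89)) = (3402686 + 392890)/(246996 + 16784) = 3795576/263780 = 3795576*(1/263780) = 948894/65945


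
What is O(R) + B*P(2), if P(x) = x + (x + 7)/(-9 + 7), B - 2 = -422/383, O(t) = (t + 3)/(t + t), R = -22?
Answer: -30563/16852 ≈ -1.8136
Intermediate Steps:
O(t) = (3 + t)/(2*t) (O(t) = (3 + t)/((2*t)) = (3 + t)*(1/(2*t)) = (3 + t)/(2*t))
B = 344/383 (B = 2 - 422/383 = 344/383 ≈ 0.89817)
P(x) = -7/2 + x/2 (P(x) = x + (7 + x)/(-2) = x + (7 + x)*(-½) = x + (-7/2 - x/2) = -7/2 + x/2)
O(R) + B*P(2) = (½)*(3 - 22)/(-22) + 344*(-7/2 + (½)*2)/383 = (½)*(-1/22)*(-19) + 344*(-7/2 + 1)/383 = 19/44 + (344/383)*(-5/2) = 19/44 - 860/383 = -30563/16852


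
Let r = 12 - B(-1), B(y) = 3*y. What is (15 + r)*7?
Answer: 210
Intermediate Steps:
r = 15 (r = 12 - 3*(-1) = 12 - 1*(-3) = 12 + 3 = 15)
(15 + r)*7 = (15 + 15)*7 = 30*7 = 210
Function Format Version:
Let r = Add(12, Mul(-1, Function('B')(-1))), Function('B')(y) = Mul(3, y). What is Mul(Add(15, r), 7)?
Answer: 210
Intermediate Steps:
r = 15 (r = Add(12, Mul(-1, Mul(3, -1))) = Add(12, Mul(-1, -3)) = Add(12, 3) = 15)
Mul(Add(15, r), 7) = Mul(Add(15, 15), 7) = Mul(30, 7) = 210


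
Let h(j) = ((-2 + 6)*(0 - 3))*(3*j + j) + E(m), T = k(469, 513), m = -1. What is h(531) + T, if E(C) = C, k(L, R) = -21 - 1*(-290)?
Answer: -25220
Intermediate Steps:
k(L, R) = 269 (k(L, R) = -21 + 290 = 269)
T = 269
h(j) = -1 - 48*j (h(j) = ((-2 + 6)*(0 - 3))*(3*j + j) - 1 = (4*(-3))*(4*j) - 1 = -48*j - 1 = -1 - 48*j)
h(531) + T = (-1 - 48*531) + 269 = (-1 - 25488) + 269 = -25489 + 269 = -25220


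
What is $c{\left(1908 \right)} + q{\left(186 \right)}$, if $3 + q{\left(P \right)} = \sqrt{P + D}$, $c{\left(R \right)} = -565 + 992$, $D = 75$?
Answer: $424 + 3 \sqrt{29} \approx 440.16$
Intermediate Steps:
$c{\left(R \right)} = 427$
$q{\left(P \right)} = -3 + \sqrt{75 + P}$ ($q{\left(P \right)} = -3 + \sqrt{P + 75} = -3 + \sqrt{75 + P}$)
$c{\left(1908 \right)} + q{\left(186 \right)} = 427 - \left(3 - \sqrt{75 + 186}\right) = 427 - \left(3 - \sqrt{261}\right) = 427 - \left(3 - 3 \sqrt{29}\right) = 424 + 3 \sqrt{29}$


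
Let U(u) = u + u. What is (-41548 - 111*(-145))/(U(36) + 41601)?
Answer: -25453/41673 ≈ -0.61078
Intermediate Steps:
U(u) = 2*u
(-41548 - 111*(-145))/(U(36) + 41601) = (-41548 - 111*(-145))/(2*36 + 41601) = (-41548 + 16095)/(72 + 41601) = -25453/41673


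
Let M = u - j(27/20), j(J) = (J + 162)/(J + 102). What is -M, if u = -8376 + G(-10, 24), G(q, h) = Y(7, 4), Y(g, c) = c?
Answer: 5769397/689 ≈ 8373.6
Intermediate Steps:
G(q, h) = 4
j(J) = (162 + J)/(102 + J)
u = -8372 (u = -8376 + 4 = -8372)
M = -5769397/689 (M = -8372 - (162 + 27/20)/(102 + 27/20) = -8372 - 3267/(2067/20*20) = -8372 - 20*3267/(2067*20) = -8372 - 1*1089/689 = -8372 - 1089/689 = -5769397/689 ≈ -8373.6)
-M = -1*(-5769397/689) = 5769397/689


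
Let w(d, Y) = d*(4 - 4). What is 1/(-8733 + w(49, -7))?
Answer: -1/8733 ≈ -0.00011451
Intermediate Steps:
w(d, Y) = 0 (w(d, Y) = d*0 = 0)
1/(-8733 + w(49, -7)) = 1/(-8733 + 0) = 1/(-8733) = -1/8733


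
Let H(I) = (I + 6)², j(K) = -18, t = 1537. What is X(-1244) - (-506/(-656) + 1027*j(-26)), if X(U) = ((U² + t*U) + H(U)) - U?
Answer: 389625043/328 ≈ 1.1879e+6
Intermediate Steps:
H(I) = (6 + I)²
X(U) = U² + (6 + U)² + 1536*U (X(U) = ((U² + 1537*U) + (6 + U)²) - U = (U² + (6 + U)² + 1537*U) - U = U² + (6 + U)² + 1536*U)
X(-1244) - (-506/(-656) + 1027*j(-26)) = (36 + 2*(-1244)² + 1548*(-1244)) - (-506/(-656) + 1027*(-18)) = (36 + 2*1547536 - 1925712) - (-506*(-1/656) - 18486) = (36 + 3095072 - 1925712) - (253/328 - 18486) = 1169396 - 1*(-6063155/328) = 1169396 + 6063155/328 = 389625043/328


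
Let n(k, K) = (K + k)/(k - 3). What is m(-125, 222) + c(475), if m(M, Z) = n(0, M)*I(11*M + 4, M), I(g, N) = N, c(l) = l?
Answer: -14200/3 ≈ -4733.3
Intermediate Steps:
n(k, K) = (K + k)/(-3 + k)
m(M, Z) = -M²/3 (m(M, Z) = ((M + 0)/(-3 + 0))*M = (M/(-3))*M = (-M/3)*M = -M²/3)
m(-125, 222) + c(475) = -⅓*(-125)² + 475 = -⅓*15625 + 475 = -15625/3 + 475 = -14200/3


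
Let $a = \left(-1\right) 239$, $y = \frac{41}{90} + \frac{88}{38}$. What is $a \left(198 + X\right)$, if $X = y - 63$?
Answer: $- \frac{56305771}{1710} \approx -32927.0$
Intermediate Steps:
$y = \frac{4739}{1710}$ ($y = 41 \cdot \frac{1}{90} + 88 \cdot \frac{1}{38} = \frac{41}{90} + \frac{44}{19} = \frac{4739}{1710} \approx 2.7713$)
$a = -239$
$X = - \frac{102991}{1710}$ ($X = \frac{4739}{1710} - 63 = - \frac{102991}{1710} \approx -60.229$)
$a \left(198 + X\right) = - 239 \left(198 - \frac{102991}{1710}\right) = \left(-239\right) \frac{235589}{1710} = - \frac{56305771}{1710}$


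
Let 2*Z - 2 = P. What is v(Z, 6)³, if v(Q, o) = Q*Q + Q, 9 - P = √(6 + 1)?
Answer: 648675/8 - 53649*√7/2 ≈ 10113.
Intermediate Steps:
P = 9 - √7 (P = 9 - √(6 + 1) = 9 - √7 ≈ 6.3542)
Z = 11/2 - √7/2 (Z = 1 + (9 - √7)/2 = 1 + (9/2 - √7/2) = 11/2 - √7/2 ≈ 4.1771)
v(Q, o) = Q + Q² (v(Q, o) = Q² + Q = Q + Q²)
v(Z, 6)³ = ((11/2 - √7/2)*(1 + (11/2 - √7/2)))³ = ((11/2 - √7/2)*(13/2 - √7/2))³ = (11/2 - √7/2)³*(13/2 - √7/2)³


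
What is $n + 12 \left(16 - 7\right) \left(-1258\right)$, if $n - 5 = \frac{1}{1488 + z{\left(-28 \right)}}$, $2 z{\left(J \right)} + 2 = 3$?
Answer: $- \frac{404452241}{2977} \approx -1.3586 \cdot 10^{5}$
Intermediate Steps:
$z{\left(J \right)} = \frac{1}{2}$ ($z{\left(J \right)} = -1 + \frac{1}{2} \cdot 3 = -1 + \frac{3}{2} = \frac{1}{2}$)
$n = \frac{14887}{2977}$ ($n = 5 + \frac{1}{1488 + \frac{1}{2}} = 5 + \frac{1}{\frac{2977}{2}} = 5 + \frac{2}{2977} = \frac{14887}{2977} \approx 5.0007$)
$n + 12 \left(16 - 7\right) \left(-1258\right) = \frac{14887}{2977} + 12 \left(16 - 7\right) \left(-1258\right) = \frac{14887}{2977} + 12 \cdot 9 \left(-1258\right) = \frac{14887}{2977} + 108 \left(-1258\right) = \frac{14887}{2977} - 135864 = - \frac{404452241}{2977}$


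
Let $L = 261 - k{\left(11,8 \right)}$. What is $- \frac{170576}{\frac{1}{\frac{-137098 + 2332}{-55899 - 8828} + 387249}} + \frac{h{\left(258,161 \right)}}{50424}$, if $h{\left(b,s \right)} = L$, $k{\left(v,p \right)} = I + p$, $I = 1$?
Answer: $- \frac{17966028844613758461}{271982854} \approx -6.6056 \cdot 10^{10}$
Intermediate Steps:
$k{\left(v,p \right)} = 1 + p$
$L = 252$ ($L = 261 - \left(1 + 8\right) = 261 - 9 = 252$)
$h{\left(b,s \right)} = 252$
$- \frac{170576}{\frac{1}{\frac{-137098 + 2332}{-55899 - 8828} + 387249}} + \frac{h{\left(258,161 \right)}}{50424} = - \frac{170576}{\frac{1}{\frac{-137098 + 2332}{-55899 - 8828} + 387249}} + \frac{252}{50424} = - \frac{170576}{\frac{1}{- \frac{134766}{-64727} + 387249}} + 252 \cdot \frac{1}{50424} = - \frac{170576}{\frac{1}{\left(-134766\right) \left(- \frac{1}{64727}\right) + 387249}} + \frac{21}{4202} = - \frac{170576}{\frac{1}{\frac{134766}{64727} + 387249}} + \frac{21}{4202} = - \frac{170576}{\frac{1}{\frac{25065600789}{64727}}} + \frac{21}{4202} = - \frac{170576}{\frac{64727}{25065600789}} + \frac{21}{4202} = \left(-170576\right) \frac{25065600789}{64727} + \frac{21}{4202} = - \frac{4275589920184464}{64727} + \frac{21}{4202} = - \frac{17966028844613758461}{271982854}$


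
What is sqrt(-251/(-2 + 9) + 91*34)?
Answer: sqrt(149849)/7 ≈ 55.300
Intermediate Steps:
sqrt(-251/(-2 + 9) + 91*34) = sqrt(-251/7 + 3094) = sqrt(21407/7) = sqrt(149849)/7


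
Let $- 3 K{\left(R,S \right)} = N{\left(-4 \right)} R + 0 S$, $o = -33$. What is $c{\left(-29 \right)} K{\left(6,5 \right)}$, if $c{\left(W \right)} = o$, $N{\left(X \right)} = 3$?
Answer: $198$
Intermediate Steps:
$c{\left(W \right)} = -33$
$K{\left(R,S \right)} = - R$ ($K{\left(R,S \right)} = - \frac{3 R + 0 S}{3} = - \frac{3 R + 0}{3} = - \frac{3 R}{3} = - R$)
$c{\left(-29 \right)} K{\left(6,5 \right)} = - 33 \left(\left(-1\right) 6\right) = \left(-33\right) \left(-6\right) = 198$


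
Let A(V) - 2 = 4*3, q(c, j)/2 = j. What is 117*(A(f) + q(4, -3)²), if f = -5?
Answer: 5850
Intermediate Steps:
q(c, j) = 2*j
A(V) = 14 (A(V) = 2 + 4*3 = 2 + 12 = 14)
117*(A(f) + q(4, -3)²) = 117*(14 + (2*(-3))²) = 117*(14 + (-6)²) = 117*(14 + 36) = 117*50 = 5850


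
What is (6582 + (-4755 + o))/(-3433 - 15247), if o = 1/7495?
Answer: -6846683/70003300 ≈ -0.097805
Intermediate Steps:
o = 1/7495 ≈ 0.00013342
(6582 + (-4755 + o))/(-3433 - 15247) = (6582 + (-4755 + 1/7495))/(-3433 - 15247) = (6582 - 35638724/7495)/(-18680) = (13693366/7495)*(-1/18680) = -6846683/70003300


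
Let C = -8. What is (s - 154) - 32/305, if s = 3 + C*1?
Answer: -48527/305 ≈ -159.10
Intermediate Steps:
s = -5 (s = 3 - 8*1 = 3 - 8 = -5)
(s - 154) - 32/305 = (-5 - 154) - 32/305 = -159 - 32*1/305 = -159 - 32/305 = -48527/305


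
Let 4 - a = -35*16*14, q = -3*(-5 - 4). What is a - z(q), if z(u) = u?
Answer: 7817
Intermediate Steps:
q = 27 (q = -3*(-9) = 27)
a = 7844 (a = 4 - (-35*16)*14 = 4 - (-560)*14 = 4 - 1*(-7840) = 4 + 7840 = 7844)
a - z(q) = 7844 - 1*27 = 7844 - 27 = 7817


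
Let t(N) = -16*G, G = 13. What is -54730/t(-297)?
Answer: 2105/8 ≈ 263.13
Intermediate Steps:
t(N) = -208 (t(N) = -16*13 = -208)
-54730/t(-297) = -54730/(-208) = -54730*(-1/208) = 2105/8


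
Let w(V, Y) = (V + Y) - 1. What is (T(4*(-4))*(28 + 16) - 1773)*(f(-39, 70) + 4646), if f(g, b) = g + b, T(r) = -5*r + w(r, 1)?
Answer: 4878111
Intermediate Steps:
w(V, Y) = -1 + V + Y
T(r) = -4*r (T(r) = -5*r + (-1 + r + 1) = -5*r + r = -4*r)
f(g, b) = b + g
(T(4*(-4))*(28 + 16) - 1773)*(f(-39, 70) + 4646) = ((-16*(-4))*(28 + 16) - 1773)*((70 - 39) + 4646) = (-4*(-16)*44 - 1773)*(31 + 4646) = (64*44 - 1773)*4677 = (2816 - 1773)*4677 = 1043*4677 = 4878111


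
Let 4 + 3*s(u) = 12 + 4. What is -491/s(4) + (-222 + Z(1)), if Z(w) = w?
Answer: -1375/4 ≈ -343.75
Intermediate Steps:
s(u) = 4 (s(u) = -4/3 + (12 + 4)/3 = -4/3 + (1/3)*16 = -4/3 + 16/3 = 4)
-491/s(4) + (-222 + Z(1)) = -491/4 + (-222 + 1) = -491*1/4 - 221 = -491/4 - 221 = -1375/4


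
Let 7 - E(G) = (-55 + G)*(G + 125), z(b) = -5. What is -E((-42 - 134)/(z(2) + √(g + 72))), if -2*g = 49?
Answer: -2099402/405 + 13024*√190/405 ≈ -4740.4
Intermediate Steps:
g = -49/2 (g = -½*49 = -49/2 ≈ -24.500)
E(G) = 7 - (-55 + G)*(125 + G) (E(G) = 7 - (-55 + G)*(G + 125) = 7 - (-55 + G)*(125 + G))
-E((-42 - 134)/(z(2) + √(g + 72))) = -(6882 - ((-42 - 134)/(-5 + √(-49/2 + 72)))² - 70*(-42 - 134)/(-5 + √(-49/2 + 72))) = -(6882 - (-176/(-5 + √(95/2)))² - (-12320)/(-5 + √(95/2))) = -(6882 - (-176/(-5 + √190/2))² - (-12320)/(-5 + √190/2)) = -(6882 - 30976/(-5 + √190/2)² + 12320/(-5 + √190/2)) = -6882 - 12320/(-5 + √190/2) + 30976/(-5 + √190/2)²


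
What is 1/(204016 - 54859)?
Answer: 1/149157 ≈ 6.7043e-6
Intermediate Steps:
1/(204016 - 54859) = 1/149157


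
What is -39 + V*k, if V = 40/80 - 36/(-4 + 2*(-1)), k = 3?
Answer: -39/2 ≈ -19.500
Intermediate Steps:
V = 13/2 (V = 40*(1/80) - 36/(-4 - 2) = ½ - 36/(-6) = ½ - 36*(-⅙) = ½ + 6 = 13/2 ≈ 6.5000)
-39 + V*k = -39 + (13/2)*3 = -39 + 39/2 = -39/2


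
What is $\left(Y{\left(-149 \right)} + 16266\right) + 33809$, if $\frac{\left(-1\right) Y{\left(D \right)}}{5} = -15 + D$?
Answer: $50895$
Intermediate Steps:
$Y{\left(D \right)} = 75 - 5 D$ ($Y{\left(D \right)} = - 5 \left(-15 + D\right) = 75 - 5 D$)
$\left(Y{\left(-149 \right)} + 16266\right) + 33809 = \left(\left(75 - -745\right) + 16266\right) + 33809 = \left(\left(75 + 745\right) + 16266\right) + 33809 = \left(820 + 16266\right) + 33809 = 17086 + 33809 = 50895$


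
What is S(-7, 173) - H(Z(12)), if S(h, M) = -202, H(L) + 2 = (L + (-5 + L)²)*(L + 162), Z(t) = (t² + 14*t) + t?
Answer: -49613510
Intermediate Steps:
Z(t) = t² + 15*t
H(L) = -2 + (162 + L)*(L + (-5 + L)²) (H(L) = -2 + (L + (-5 + L)²)*(L + 162) = -2 + (L + (-5 + L)²)*(162 + L) = -2 + (162 + L)*(L + (-5 + L)²))
S(-7, 173) - H(Z(12)) = -202 - (4048 + (12*(15 + 12))³ - 17196*(15 + 12) + 153*(12*(15 + 12))²) = -202 - (4048 + (12*27)³ - 17196*27 + 153*(12*27)²) = -202 - (4048 + 324³ - 1433*324 + 153*324²) = -202 - (4048 + 34012224 - 464292 + 153*104976) = -202 - (4048 + 34012224 - 464292 + 16061328) = -202 - 1*49613308 = -202 - 49613308 = -49613510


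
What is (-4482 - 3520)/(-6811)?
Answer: 8002/6811 ≈ 1.1749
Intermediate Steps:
(-4482 - 3520)/(-6811) = -8002*(-1/6811) = 8002/6811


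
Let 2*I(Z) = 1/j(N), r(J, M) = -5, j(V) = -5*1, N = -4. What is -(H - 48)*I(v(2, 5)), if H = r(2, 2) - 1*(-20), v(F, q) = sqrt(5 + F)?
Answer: -33/10 ≈ -3.3000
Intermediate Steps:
j(V) = -5
H = 15 (H = -5 - 1*(-20) = -5 + 20 = 15)
I(Z) = -1/10 (I(Z) = (1/2)/(-5) = (1/2)*(-1/5) = -1/10)
-(H - 48)*I(v(2, 5)) = -(15 - 48)*(-1)/10 = -(-33)*(-1)/10 = -1*33/10 = -33/10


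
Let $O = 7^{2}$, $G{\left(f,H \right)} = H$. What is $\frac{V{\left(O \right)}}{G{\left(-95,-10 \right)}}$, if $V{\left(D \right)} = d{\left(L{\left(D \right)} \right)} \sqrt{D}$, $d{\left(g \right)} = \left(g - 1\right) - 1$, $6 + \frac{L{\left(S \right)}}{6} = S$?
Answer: $- \frac{896}{5} \approx -179.2$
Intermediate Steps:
$L{\left(S \right)} = -36 + 6 S$
$d{\left(g \right)} = -2 + g$ ($d{\left(g \right)} = \left(-1 + g\right) - 1 = -2 + g$)
$O = 49$
$V{\left(D \right)} = \sqrt{D} \left(-38 + 6 D\right)$ ($V{\left(D \right)} = \left(-2 + \left(-36 + 6 D\right)\right) \sqrt{D} = \left(-38 + 6 D\right) \sqrt{D} = \sqrt{D} \left(-38 + 6 D\right)$)
$\frac{V{\left(O \right)}}{G{\left(-95,-10 \right)}} = \frac{\sqrt{49} \left(-38 + 6 \cdot 49\right)}{-10} = 7 \left(-38 + 294\right) \left(- \frac{1}{10}\right) = 7 \cdot 256 \left(- \frac{1}{10}\right) = 1792 \left(- \frac{1}{10}\right) = - \frac{896}{5}$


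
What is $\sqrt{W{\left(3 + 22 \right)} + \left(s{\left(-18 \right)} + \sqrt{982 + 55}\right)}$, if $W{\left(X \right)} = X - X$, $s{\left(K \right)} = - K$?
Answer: $\sqrt{18 + \sqrt{1037}} \approx 7.0854$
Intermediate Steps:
$W{\left(X \right)} = 0$
$\sqrt{W{\left(3 + 22 \right)} + \left(s{\left(-18 \right)} + \sqrt{982 + 55}\right)} = \sqrt{0 - \left(-18 - \sqrt{982 + 55}\right)} = \sqrt{0 + \left(18 + \sqrt{1037}\right)} = \sqrt{18 + \sqrt{1037}}$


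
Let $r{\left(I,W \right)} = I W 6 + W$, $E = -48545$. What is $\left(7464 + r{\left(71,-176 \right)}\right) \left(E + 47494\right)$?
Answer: $71140088$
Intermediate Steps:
$r{\left(I,W \right)} = W + 6 I W$ ($r{\left(I,W \right)} = I 6 W + W = 6 I W + W = W + 6 I W$)
$\left(7464 + r{\left(71,-176 \right)}\right) \left(E + 47494\right) = \left(7464 - 176 \left(1 + 6 \cdot 71\right)\right) \left(-48545 + 47494\right) = \left(7464 - 176 \left(1 + 426\right)\right) \left(-1051\right) = \left(7464 - 75152\right) \left(-1051\right) = \left(-67688\right) \left(-1051\right) = 71140088$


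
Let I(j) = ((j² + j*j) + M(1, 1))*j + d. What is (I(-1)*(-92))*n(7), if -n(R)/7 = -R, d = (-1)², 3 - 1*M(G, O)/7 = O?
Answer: 67620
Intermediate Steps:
M(G, O) = 21 - 7*O
d = 1
n(R) = 7*R (n(R) = -(-7)*R = 7*R)
I(j) = 1 + j*(14 + 2*j²) (I(j) = ((j² + j*j) + (21 - 7*1))*j + 1 = ((j² + j²) + (21 - 7))*j + 1 = (2*j² + 14)*j + 1 = (14 + 2*j²)*j + 1 = j*(14 + 2*j²) + 1 = 1 + j*(14 + 2*j²))
(I(-1)*(-92))*n(7) = ((1 + 2*(-1)³ + 14*(-1))*(-92))*(7*7) = ((1 + 2*(-1) - 14)*(-92))*49 = ((1 - 2 - 14)*(-92))*49 = -15*(-92)*49 = 1380*49 = 67620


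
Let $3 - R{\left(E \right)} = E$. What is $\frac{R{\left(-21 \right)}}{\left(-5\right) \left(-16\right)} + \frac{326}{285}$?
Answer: $\frac{823}{570} \approx 1.4439$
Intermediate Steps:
$R{\left(E \right)} = 3 - E$
$\frac{R{\left(-21 \right)}}{\left(-5\right) \left(-16\right)} + \frac{326}{285} = \frac{3 - -21}{\left(-5\right) \left(-16\right)} + \frac{326}{285} = \frac{3 + 21}{80} + 326 \cdot \frac{1}{285} = 24 \cdot \frac{1}{80} + \frac{326}{285} = \frac{3}{10} + \frac{326}{285} = \frac{823}{570}$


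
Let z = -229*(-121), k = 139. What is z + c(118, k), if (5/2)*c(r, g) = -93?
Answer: 138359/5 ≈ 27672.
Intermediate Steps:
c(r, g) = -186/5 (c(r, g) = (⅖)*(-93) = -186/5)
z = 27709
z + c(118, k) = 27709 - 186/5 = 138359/5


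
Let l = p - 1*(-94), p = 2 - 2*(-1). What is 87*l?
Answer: 8526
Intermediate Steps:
p = 4 (p = 2 + 2 = 4)
l = 98 (l = 4 - 1*(-94) = 4 + 94 = 98)
87*l = 87*98 = 8526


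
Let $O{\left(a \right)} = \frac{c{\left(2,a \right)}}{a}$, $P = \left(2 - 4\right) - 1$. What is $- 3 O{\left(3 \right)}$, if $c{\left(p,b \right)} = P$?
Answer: $3$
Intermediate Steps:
$P = -3$ ($P = -2 - 1 = -3$)
$c{\left(p,b \right)} = -3$
$O{\left(a \right)} = - \frac{3}{a}$
$- 3 O{\left(3 \right)} = - 3 \left(- \frac{3}{3}\right) = - 3 \left(\left(-3\right) \frac{1}{3}\right) = \left(-3\right) \left(-1\right) = 3$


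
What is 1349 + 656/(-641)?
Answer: 864053/641 ≈ 1348.0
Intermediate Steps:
1349 + 656/(-641) = 1349 + 656*(-1/641) = 1349 - 656/641 = 864053/641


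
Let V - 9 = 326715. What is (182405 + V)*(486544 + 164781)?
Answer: 331608445925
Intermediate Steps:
V = 326724 (V = 9 + 326715 = 326724)
(182405 + V)*(486544 + 164781) = (182405 + 326724)*(486544 + 164781) = 509129*651325 = 331608445925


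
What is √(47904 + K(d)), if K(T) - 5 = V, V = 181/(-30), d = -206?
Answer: √43112670/30 ≈ 218.87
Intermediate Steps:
V = -181/30 (V = 181*(-1/30) = -181/30 ≈ -6.0333)
K(T) = -31/30 (K(T) = 5 - 181/30 = -31/30)
√(47904 + K(d)) = √(47904 - 31/30) = √(1437089/30) = √43112670/30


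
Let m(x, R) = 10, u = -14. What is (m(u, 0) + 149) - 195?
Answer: -36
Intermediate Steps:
(m(u, 0) + 149) - 195 = (10 + 149) - 195 = 159 - 195 = -36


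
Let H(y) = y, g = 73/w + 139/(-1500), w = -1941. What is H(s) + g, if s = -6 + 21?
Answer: 14431067/970500 ≈ 14.870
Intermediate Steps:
g = -126433/970500 (g = 73/(-1941) + 139/(-1500) = 73*(-1/1941) + 139*(-1/1500) = -73/1941 - 139/1500 = -126433/970500 ≈ -0.13028)
s = 15
H(s) + g = 15 - 126433/970500 = 14431067/970500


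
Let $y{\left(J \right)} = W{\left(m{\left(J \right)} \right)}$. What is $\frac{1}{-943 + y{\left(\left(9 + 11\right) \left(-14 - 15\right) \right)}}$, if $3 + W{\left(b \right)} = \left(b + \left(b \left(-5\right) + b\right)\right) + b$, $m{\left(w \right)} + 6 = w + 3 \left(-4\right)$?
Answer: $\frac{1}{250} \approx 0.004$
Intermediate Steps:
$m{\left(w \right)} = -18 + w$ ($m{\left(w \right)} = -6 + \left(w + 3 \left(-4\right)\right) = -6 + \left(w - 12\right) = -6 + \left(-12 + w\right) = -18 + w$)
$W{\left(b \right)} = -3 - 2 b$ ($W{\left(b \right)} = -3 + \left(\left(b + \left(b \left(-5\right) + b\right)\right) + b\right) = -3 + \left(\left(b + \left(- 5 b + b\right)\right) + b\right) = -3 + \left(\left(b - 4 b\right) + b\right) = -3 + \left(- 3 b + b\right) = -3 - 2 b$)
$y{\left(J \right)} = 33 - 2 J$ ($y{\left(J \right)} = -3 - 2 \left(-18 + J\right) = -3 - \left(-36 + 2 J\right) = 33 - 2 J$)
$\frac{1}{-943 + y{\left(\left(9 + 11\right) \left(-14 - 15\right) \right)}} = \frac{1}{-943 - \left(-33 + 2 \left(9 + 11\right) \left(-14 - 15\right)\right)} = \frac{1}{-943 - \left(-33 + 2 \cdot 20 \left(-29\right)\right)} = \frac{1}{-943 + \left(33 - -1160\right)} = \frac{1}{-943 + \left(33 + 1160\right)} = \frac{1}{-943 + 1193} = \frac{1}{250}$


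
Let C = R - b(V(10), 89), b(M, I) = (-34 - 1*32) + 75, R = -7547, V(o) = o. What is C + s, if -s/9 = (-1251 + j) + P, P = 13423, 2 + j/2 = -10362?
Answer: 69448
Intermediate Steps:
j = -20728 (j = -4 + 2*(-10362) = -4 - 20724 = -20728)
b(M, I) = 9 (b(M, I) = (-34 - 32) + 75 = -66 + 75 = 9)
s = 77004 (s = -9*((-1251 - 20728) + 13423) = -9*(-21979 + 13423) = -9*(-8556) = 77004)
C = -7556 (C = -7547 - 1*9 = -7547 - 9 = -7556)
C + s = -7556 + 77004 = 69448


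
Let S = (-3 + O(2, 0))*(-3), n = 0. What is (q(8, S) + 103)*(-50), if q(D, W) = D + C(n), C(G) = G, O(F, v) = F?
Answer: -5550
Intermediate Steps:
S = 3 (S = (-3 + 2)*(-3) = -1*(-3) = 3)
q(D, W) = D (q(D, W) = D + 0 = D)
(q(8, S) + 103)*(-50) = (8 + 103)*(-50) = 111*(-50) = -5550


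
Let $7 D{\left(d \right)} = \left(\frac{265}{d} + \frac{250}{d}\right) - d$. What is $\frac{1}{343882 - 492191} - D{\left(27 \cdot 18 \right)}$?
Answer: $\frac{4993372861}{72078174} \approx 69.277$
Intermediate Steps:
$D{\left(d \right)} = - \frac{d}{7} + \frac{515}{7 d}$ ($D{\left(d \right)} = \frac{\left(\frac{265}{d} + \frac{250}{d}\right) - d}{7} = \frac{\frac{515}{d} - d}{7} = \frac{- d + \frac{515}{d}}{7} = - \frac{d}{7} + \frac{515}{7 d}$)
$\frac{1}{343882 - 492191} - D{\left(27 \cdot 18 \right)} = \frac{1}{343882 - 492191} - \frac{515 - \left(27 \cdot 18\right)^{2}}{7 \cdot 27 \cdot 18} = \frac{1}{-148309} - \frac{515 - 486^{2}}{7 \cdot 486} = - \frac{1}{148309} - \frac{1}{7} \cdot \frac{1}{486} \left(515 - 236196\right) = - \frac{1}{148309} - \frac{1}{7} \cdot \frac{1}{486} \left(-235681\right) = - \frac{1}{148309} - - \frac{235681}{3402} = - \frac{1}{148309} + \frac{235681}{3402} = \frac{4993372861}{72078174}$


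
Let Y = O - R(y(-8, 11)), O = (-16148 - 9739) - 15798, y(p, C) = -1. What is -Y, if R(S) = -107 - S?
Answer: 41579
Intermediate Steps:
O = -41685 (O = -25887 - 15798 = -41685)
Y = -41579 (Y = -41685 - (-107 - 1*(-1)) = -41685 - (-107 + 1) = -41685 - 1*(-106) = -41685 + 106 = -41579)
-Y = -1*(-41579) = 41579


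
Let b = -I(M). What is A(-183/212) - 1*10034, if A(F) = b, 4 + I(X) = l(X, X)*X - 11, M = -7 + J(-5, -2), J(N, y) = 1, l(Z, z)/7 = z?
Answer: -10271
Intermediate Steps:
l(Z, z) = 7*z
M = -6 (M = -7 + 1 = -6)
I(X) = -15 + 7*X² (I(X) = -4 + ((7*X)*X - 11) = -4 + (7*X² - 11) = -4 + (-11 + 7*X²) = -15 + 7*X²)
b = -237 (b = -(-15 + 7*(-6)²) = -(-15 + 7*36) = -(-15 + 252) = -1*237 = -237)
A(F) = -237
A(-183/212) - 1*10034 = -237 - 1*10034 = -237 - 10034 = -10271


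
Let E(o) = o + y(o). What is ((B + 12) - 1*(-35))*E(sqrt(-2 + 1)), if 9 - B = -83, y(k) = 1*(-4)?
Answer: -556 + 139*I ≈ -556.0 + 139.0*I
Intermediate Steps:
y(k) = -4
B = 92 (B = 9 - 1*(-83) = 9 + 83 = 92)
E(o) = -4 + o (E(o) = o - 4 = -4 + o)
((B + 12) - 1*(-35))*E(sqrt(-2 + 1)) = ((92 + 12) - 1*(-35))*(-4 + sqrt(-2 + 1)) = (104 + 35)*(-4 + sqrt(-1)) = 139*(-4 + I) = -556 + 139*I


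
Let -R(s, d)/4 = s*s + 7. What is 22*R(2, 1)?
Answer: -968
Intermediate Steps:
R(s, d) = -28 - 4*s**2 (R(s, d) = -4*(s*s + 7) = -4*(s**2 + 7) = -4*(7 + s**2) = -28 - 4*s**2)
22*R(2, 1) = 22*(-28 - 4*2**2) = 22*(-28 - 4*4) = 22*(-28 - 16) = 22*(-44) = -968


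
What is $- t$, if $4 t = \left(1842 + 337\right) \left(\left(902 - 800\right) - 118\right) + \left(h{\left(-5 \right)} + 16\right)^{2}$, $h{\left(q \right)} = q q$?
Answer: $\frac{33183}{4} \approx 8295.8$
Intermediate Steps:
$h{\left(q \right)} = q^{2}$
$t = - \frac{33183}{4}$ ($t = \frac{\left(1842 + 337\right) \left(\left(902 - 800\right) - 118\right) + \left(\left(-5\right)^{2} + 16\right)^{2}}{4} = \frac{2179 \left(\left(902 - 800\right) - 118\right) + \left(25 + 16\right)^{2}}{4} = \frac{2179 \left(102 - 118\right) + 41^{2}}{4} = \frac{2179 \left(-16\right) + 1681}{4} = \frac{-34864 + 1681}{4} = \frac{1}{4} \left(-33183\right) = - \frac{33183}{4} \approx -8295.8$)
$- t = \left(-1\right) \left(- \frac{33183}{4}\right) = \frac{33183}{4}$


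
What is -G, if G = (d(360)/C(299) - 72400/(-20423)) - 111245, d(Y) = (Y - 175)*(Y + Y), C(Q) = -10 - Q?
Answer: 234910857405/2103569 ≈ 1.1167e+5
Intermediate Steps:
d(Y) = 2*Y*(-175 + Y) (d(Y) = (-175 + Y)*(2*Y) = 2*Y*(-175 + Y))
G = -234910857405/2103569 (G = ((2*360*(-175 + 360))/(-10 - 1*299) - 72400/(-20423)) - 111245 = ((2*360*185)/(-10 - 299) - 72400*(-1/20423)) - 111245 = (133200/(-309) + 72400/20423) - 111245 = (133200*(-1/309) + 72400/20423) - 111245 = (-44400/103 + 72400/20423) - 111245 = -899324000/2103569 - 111245 = -234910857405/2103569 ≈ -1.1167e+5)
-G = -1*(-234910857405/2103569) = 234910857405/2103569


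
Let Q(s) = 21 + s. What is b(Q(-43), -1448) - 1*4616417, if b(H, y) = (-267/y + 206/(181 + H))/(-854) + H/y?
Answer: -907671265960825/196618128 ≈ -4.6164e+6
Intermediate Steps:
b(H, y) = -103/(427*(181 + H)) + 267/(854*y) + H/y (b(H, y) = (-267/y + 206/(181 + H))*(-1/854) + H/y = (-103/(427*(181 + H)) + 267/(854*y)) + H/y = -103/(427*(181 + H)) + 267/(854*y) + H/y)
b(Q(-43), -1448) - 1*4616417 = (1/854)*(48327 - 206*(-1448) + 854*(21 - 43)² + 154841*(21 - 43))/(-1448*(181 + (21 - 43))) - 1*4616417 = (1/854)*(-1/1448)*(48327 + 298288 + 854*(-22)² + 154841*(-22))/(181 - 22) - 4616417 = (1/854)*(-1/1448)*(48327 + 298288 + 854*484 - 3406502)/159 - 4616417 = (1/854)*(-1/1448)*(1/159)*(48327 + 298288 + 413336 - 3406502) - 4616417 = (1/854)*(-1/1448)*(1/159)*(-2646551) - 4616417 = 2646551/196618128 - 4616417 = -907671265960825/196618128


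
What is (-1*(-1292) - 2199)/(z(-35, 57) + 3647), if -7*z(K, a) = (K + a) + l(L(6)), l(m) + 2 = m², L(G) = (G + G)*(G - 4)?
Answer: -6349/24933 ≈ -0.25464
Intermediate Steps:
L(G) = 2*G*(-4 + G) (L(G) = (2*G)*(-4 + G) = 2*G*(-4 + G))
l(m) = -2 + m²
z(K, a) = -82 - K/7 - a/7 (z(K, a) = -((K + a) + (-2 + (2*6*(-4 + 6))²))/7 = -((K + a) + (-2 + (2*6*2)²))/7 = -((K + a) + (-2 + 24²))/7 = -((K + a) + (-2 + 576))/7 = -((K + a) + 574)/7 = -(574 + K + a)/7 = -82 - K/7 - a/7)
(-1*(-1292) - 2199)/(z(-35, 57) + 3647) = (-1*(-1292) - 2199)/((-82 - ⅐*(-35) - ⅐*57) + 3647) = (1292 - 2199)/((-82 + 5 - 57/7) + 3647) = -907/(-596/7 + 3647) = -907/24933/7 = -907*7/24933 = -6349/24933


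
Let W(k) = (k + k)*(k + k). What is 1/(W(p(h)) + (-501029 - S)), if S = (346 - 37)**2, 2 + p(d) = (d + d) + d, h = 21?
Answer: -1/581626 ≈ -1.7193e-6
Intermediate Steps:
p(d) = -2 + 3*d (p(d) = -2 + ((d + d) + d) = -2 + (2*d + d) = -2 + 3*d)
S = 95481 (S = 309**2 = 95481)
W(k) = 4*k**2 (W(k) = (2*k)*(2*k) = 4*k**2)
1/(W(p(h)) + (-501029 - S)) = 1/(4*(-2 + 3*21)**2 + (-501029 - 1*95481)) = 1/(4*(-2 + 63)**2 + (-501029 - 95481)) = 1/(4*61**2 - 596510) = 1/(4*3721 - 596510) = 1/(14884 - 596510) = 1/(-581626) = -1/581626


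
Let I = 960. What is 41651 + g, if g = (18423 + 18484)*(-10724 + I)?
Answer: -360318297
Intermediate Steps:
g = -360359948 (g = (18423 + 18484)*(-10724 + 960) = 36907*(-9764) = -360359948)
41651 + g = 41651 - 360359948 = -360318297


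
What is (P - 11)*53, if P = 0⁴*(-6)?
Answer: -583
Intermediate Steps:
P = 0 (P = 0*(-6) = 0)
(P - 11)*53 = (0 - 11)*53 = -11*53 = -583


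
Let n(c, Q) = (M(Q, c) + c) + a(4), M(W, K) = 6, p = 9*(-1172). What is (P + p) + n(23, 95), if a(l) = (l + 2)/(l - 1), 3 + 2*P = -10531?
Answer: -15784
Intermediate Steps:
P = -5267 (P = -3/2 + (1/2)*(-10531) = -3/2 - 10531/2 = -5267)
p = -10548
a(l) = (2 + l)/(-1 + l)
n(c, Q) = 8 + c (n(c, Q) = (6 + c) + (2 + 4)/(-1 + 4) = (6 + c) + 6/3 = (6 + c) + (1/3)*6 = (6 + c) + 2 = 8 + c)
(P + p) + n(23, 95) = (-5267 - 10548) + (8 + 23) = -15815 + 31 = -15784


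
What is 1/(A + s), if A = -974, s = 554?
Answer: -1/420 ≈ -0.0023810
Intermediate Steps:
1/(A + s) = 1/(-974 + 554) = 1/(-420) = -1/420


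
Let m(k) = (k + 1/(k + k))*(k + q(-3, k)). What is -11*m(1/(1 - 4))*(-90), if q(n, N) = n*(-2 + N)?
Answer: -12100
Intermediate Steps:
m(k) = (6 - 2*k)*(k + 1/(2*k)) (m(k) = (k + 1/(k + k))*(k - 3*(-2 + k)) = (k + 1/(2*k))*(k + (6 - 3*k)) = (k + 1/(2*k))*(6 - 2*k) = (6 - 2*k)*(k + 1/(2*k)))
-11*m(1/(1 - 4))*(-90) = -11*(-1 - 2/(1 - 4)**2 + 3/(1/(1 - 4)) + 6/(1 - 4))*(-90) = -11*(-1 - 2*(1/(-3))**2 + 3/(1/(-3)) + 6/(-3))*(-90) = -11*(-1 - 2*(-1/3)**2 + 3/(-1/3) + 6*(-1/3))*(-90) = -11*(-1 - 2*1/9 + 3*(-3) - 2)*(-90) = -11*(-1 - 2/9 - 9 - 2)*(-90) = -11*(-110/9)*(-90) = (1210/9)*(-90) = -12100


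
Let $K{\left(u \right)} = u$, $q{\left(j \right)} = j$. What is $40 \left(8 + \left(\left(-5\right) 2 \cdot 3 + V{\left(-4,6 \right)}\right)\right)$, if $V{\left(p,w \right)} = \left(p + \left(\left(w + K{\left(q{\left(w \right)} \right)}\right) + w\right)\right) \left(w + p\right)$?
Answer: $240$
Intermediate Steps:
$V{\left(p,w \right)} = \left(p + w\right) \left(p + 3 w\right)$ ($V{\left(p,w \right)} = \left(p + \left(\left(w + w\right) + w\right)\right) \left(w + p\right) = \left(p + \left(2 w + w\right)\right) \left(p + w\right) = \left(p + 3 w\right) \left(p + w\right) = \left(p + w\right) \left(p + 3 w\right)$)
$40 \left(8 + \left(\left(-5\right) 2 \cdot 3 + V{\left(-4,6 \right)}\right)\right) = 40 \left(8 + \left(\left(-5\right) 2 \cdot 3 + \left(\left(-4\right)^{2} + 3 \cdot 6^{2} + 4 \left(-4\right) 6\right)\right)\right) = 40 \left(8 + \left(\left(-10\right) 3 + \left(16 + 3 \cdot 36 - 96\right)\right)\right) = 40 \left(8 + \left(-30 + \left(16 + 108 - 96\right)\right)\right) = 40 \left(8 + \left(-30 + 28\right)\right) = 40 \left(8 - 2\right) = 40 \cdot 6 = 240$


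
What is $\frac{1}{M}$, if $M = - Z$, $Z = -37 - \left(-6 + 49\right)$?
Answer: $\frac{1}{80} \approx 0.0125$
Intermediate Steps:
$Z = -80$ ($Z = -37 - 43 = -80$)
$M = 80$ ($M = \left(-1\right) \left(-80\right) = 80$)
$\frac{1}{M} = \frac{1}{80}$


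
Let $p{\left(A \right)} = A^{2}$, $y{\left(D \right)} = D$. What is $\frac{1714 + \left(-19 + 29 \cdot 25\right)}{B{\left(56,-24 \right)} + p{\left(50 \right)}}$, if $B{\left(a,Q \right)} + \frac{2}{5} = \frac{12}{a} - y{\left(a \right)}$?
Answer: $\frac{169400}{171067} \approx 0.99026$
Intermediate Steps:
$B{\left(a,Q \right)} = - \frac{2}{5} - a + \frac{12}{a}$ ($B{\left(a,Q \right)} = - \frac{2}{5} - \left(a - \frac{12}{a}\right) = - \frac{2}{5} - a + \frac{12}{a}$)
$\frac{1714 + \left(-19 + 29 \cdot 25\right)}{B{\left(56,-24 \right)} + p{\left(50 \right)}} = \frac{1714 + \left(-19 + 29 \cdot 25\right)}{\left(- \frac{2}{5} - 56 + \frac{12}{56}\right) + 50^{2}} = \frac{1714 + \left(-19 + 725\right)}{\left(- \frac{2}{5} - 56 + 12 \cdot \frac{1}{56}\right) + 2500} = \frac{1714 + 706}{\left(- \frac{2}{5} - 56 + \frac{3}{14}\right) + 2500} = \frac{2420}{- \frac{3933}{70} + 2500} = \frac{2420}{\frac{171067}{70}} = 2420 \cdot \frac{70}{171067} = \frac{169400}{171067}$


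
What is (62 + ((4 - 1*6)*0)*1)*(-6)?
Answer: -372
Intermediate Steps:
(62 + ((4 - 1*6)*0)*1)*(-6) = (62 + ((4 - 6)*0)*1)*(-6) = (62 - 2*0*1)*(-6) = (62 + 0*1)*(-6) = (62 + 0)*(-6) = 62*(-6) = -372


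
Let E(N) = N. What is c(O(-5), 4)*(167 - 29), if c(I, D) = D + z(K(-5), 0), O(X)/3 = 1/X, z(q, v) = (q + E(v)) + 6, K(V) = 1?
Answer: 1518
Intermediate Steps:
z(q, v) = 6 + q + v (z(q, v) = (q + v) + 6 = 6 + q + v)
O(X) = 3/X (O(X) = 3*(1/X) = 3/X)
c(I, D) = 7 + D (c(I, D) = D + (6 + 1 + 0) = D + 7 = 7 + D)
c(O(-5), 4)*(167 - 29) = (7 + 4)*(167 - 29) = 11*138 = 1518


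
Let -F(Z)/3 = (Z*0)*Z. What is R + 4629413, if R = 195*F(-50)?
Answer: 4629413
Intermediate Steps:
F(Z) = 0 (F(Z) = -3*Z*0*Z = -0*Z = -3*0 = 0)
R = 0 (R = 195*0 = 0)
R + 4629413 = 0 + 4629413 = 4629413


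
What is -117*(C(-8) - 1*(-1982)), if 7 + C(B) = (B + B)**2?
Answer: -261027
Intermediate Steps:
C(B) = -7 + 4*B**2 (C(B) = -7 + (B + B)**2 = -7 + (2*B)**2 = -7 + 4*B**2)
-117*(C(-8) - 1*(-1982)) = -117*((-7 + 4*(-8)**2) - 1*(-1982)) = -117*((-7 + 4*64) + 1982) = -117*((-7 + 256) + 1982) = -117*(249 + 1982) = -117*2231 = -261027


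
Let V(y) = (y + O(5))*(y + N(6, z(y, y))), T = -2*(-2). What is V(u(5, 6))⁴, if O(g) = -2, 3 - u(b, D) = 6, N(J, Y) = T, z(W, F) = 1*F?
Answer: 625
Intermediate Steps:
T = 4
z(W, F) = F
N(J, Y) = 4
u(b, D) = -3 (u(b, D) = 3 - 1*6 = 3 - 6 = -3)
V(y) = (-2 + y)*(4 + y) (V(y) = (y - 2)*(y + 4) = (-2 + y)*(4 + y))
V(u(5, 6))⁴ = (-8 + (-3)² + 2*(-3))⁴ = (-8 + 9 - 6)⁴ = (-5)⁴ = 625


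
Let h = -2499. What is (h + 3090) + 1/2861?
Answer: 1690852/2861 ≈ 591.00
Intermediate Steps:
(h + 3090) + 1/2861 = (-2499 + 3090) + 1/2861 = 591 + 1/2861 = 1690852/2861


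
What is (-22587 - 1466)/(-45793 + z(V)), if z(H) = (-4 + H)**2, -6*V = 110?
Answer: 216477/407648 ≈ 0.53104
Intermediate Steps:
V = -55/3 (V = -1/6*110 = -55/3 ≈ -18.333)
(-22587 - 1466)/(-45793 + z(V)) = (-22587 - 1466)/(-45793 + (-4 - 55/3)**2) = -24053/(-45793 + (-67/3)**2) = -24053/(-45793 + 4489/9) = -24053/(-407648/9) = -24053*(-9/407648) = 216477/407648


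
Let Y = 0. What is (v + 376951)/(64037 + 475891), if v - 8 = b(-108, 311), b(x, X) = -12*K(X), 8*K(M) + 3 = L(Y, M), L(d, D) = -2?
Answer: 251311/359952 ≈ 0.69818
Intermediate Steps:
K(M) = -5/8 (K(M) = -3/8 + (⅛)*(-2) = -3/8 - ¼ = -5/8)
b(x, X) = 15/2 (b(x, X) = -12*(-5/8) = 15/2)
v = 31/2 (v = 8 + 15/2 = 31/2 ≈ 15.500)
(v + 376951)/(64037 + 475891) = (31/2 + 376951)/(64037 + 475891) = (753933/2)/539928 = (753933/2)*(1/539928) = 251311/359952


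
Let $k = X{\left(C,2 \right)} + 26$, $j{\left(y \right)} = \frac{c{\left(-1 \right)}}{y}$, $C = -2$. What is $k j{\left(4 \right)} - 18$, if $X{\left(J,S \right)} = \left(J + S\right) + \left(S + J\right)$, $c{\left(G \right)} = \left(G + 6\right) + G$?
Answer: $8$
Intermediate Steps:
$c{\left(G \right)} = 6 + 2 G$ ($c{\left(G \right)} = \left(6 + G\right) + G = 6 + 2 G$)
$j{\left(y \right)} = \frac{4}{y}$ ($j{\left(y \right)} = \frac{6 + 2 \left(-1\right)}{y} = \frac{6 - 2}{y} = \frac{4}{y}$)
$X{\left(J,S \right)} = 2 J + 2 S$ ($X{\left(J,S \right)} = \left(J + S\right) + \left(J + S\right) = 2 J + 2 S$)
$k = 26$ ($k = \left(2 \left(-2\right) + 2 \cdot 2\right) + 26 = \left(-4 + 4\right) + 26 = 0 + 26 = 26$)
$k j{\left(4 \right)} - 18 = 26 \cdot \frac{4}{4} - 18 = 26 \cdot 4 \cdot \frac{1}{4} - 18 = 26 \cdot 1 - 18 = 26 - 18 = 8$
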